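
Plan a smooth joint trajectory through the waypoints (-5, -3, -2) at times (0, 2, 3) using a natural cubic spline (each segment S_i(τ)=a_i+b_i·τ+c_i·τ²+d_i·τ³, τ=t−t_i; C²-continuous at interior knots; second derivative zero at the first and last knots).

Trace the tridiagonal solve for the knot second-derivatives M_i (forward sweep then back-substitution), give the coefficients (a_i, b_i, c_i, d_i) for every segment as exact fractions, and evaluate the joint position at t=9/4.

  seg 0: a=-5 b=1 c=0 d=0
  seg 1: a=-3 b=1 c=0 d=0
S(9/4) = -11/4

Δ: Δ0=1, Δ1=1
row 1: diag=6, rhs=0; c'=1/6, d'=0
back: M1=0
M: M0=0, M1=0, M2=0
seg 0: a=-5, c=M0/2=0, d=(M1−M0)/(6·2)=0, b=Δ0−h0·(2M0+M1)/6=1
seg 1: a=-3, c=M1/2=0, d=(M2−M1)/(6·1)=0, b=Δ1−h1·(2M1+M2)/6=1
t_q=9/4 → seg 1, τ=1/4; S=-3+1·τ+0·τ²+0·τ³=-11/4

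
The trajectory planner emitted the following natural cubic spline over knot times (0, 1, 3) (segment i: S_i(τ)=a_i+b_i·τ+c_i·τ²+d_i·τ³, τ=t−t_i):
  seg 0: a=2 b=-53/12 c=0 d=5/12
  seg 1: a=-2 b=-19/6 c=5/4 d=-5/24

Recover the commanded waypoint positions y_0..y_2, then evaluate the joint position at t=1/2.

y_0 = S_0(0) = a_0 = 2
y_1 = S_1(0) = a_1 = -2
y_2 = S_1(2) = -5
t_q=1/2 is in segment 0 (τ=1/2); S_0(τ)=-5/32

y_0=2 y_1=-2 y_2=-5
S(1/2) = -5/32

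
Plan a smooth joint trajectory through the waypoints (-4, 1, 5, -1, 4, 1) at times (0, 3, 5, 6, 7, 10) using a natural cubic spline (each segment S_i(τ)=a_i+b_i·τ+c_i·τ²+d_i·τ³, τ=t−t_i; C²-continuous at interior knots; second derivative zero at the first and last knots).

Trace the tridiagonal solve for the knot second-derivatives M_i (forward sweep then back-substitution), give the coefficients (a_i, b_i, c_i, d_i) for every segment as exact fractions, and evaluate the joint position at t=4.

Δ: Δ0=5/3, Δ1=2, Δ2=-6, Δ3=5, Δ4=-1
row 1: diag=10, rhs=2; c'=1/5, d'=1/5
row 2: denom=6−2·1/5=28/5; d'=(-48−2·1/5)/(28/5)=-121/14
row 3: denom=4−1·5/28=107/28; d'=(66−1·-121/14)/(107/28)=2090/107
row 4: denom=8−1·28/107=828/107; d'=(-36−1·2090/107)/(828/107)=-2971/414
back: M4=-2971/414
back: M3=2090/107−28/107·-2971/414=4432/207
back: M2=-121/14−5/28·4432/207=-5161/414
back: M1=1/5−1/5·-5161/414=1115/414
M: M0=0, M1=1115/414, M2=-5161/414, M3=4432/207, M4=-2971/414, M5=0
seg 0: a=-4, c=M0/2=0, d=(M1−M0)/(6·3)=1115/7452, b=Δ0−h0·(2M0+M1)/6=265/828
seg 1: a=1, c=M1/2=1115/828, d=(M2−M1)/(6·2)=-523/414, b=Δ1−h1·(2M1+M2)/6=1805/414
seg 2: a=5, c=M2/2=-5161/828, d=(M3−M2)/(6·1)=4675/828, b=Δ2−h2·(2M2+M3)/6=-249/46
seg 3: a=-1, c=M3/2=2216/207, d=(M4−M3)/(6·1)=-1315/276, b=Δ3−h3·(2M3+M4)/6=-779/828
seg 4: a=4, c=M4/2=-2971/828, d=(M5−M4)/(6·3)=2971/7452, b=Δ4−h4·(2M4+M5)/6=2557/414
t_q=4 → seg 1, τ=1; S=1+1805/414·τ+1115/828·τ²+-523/414·τ³=4507/828

  seg 0: a=-4 b=265/828 c=0 d=1115/7452
  seg 1: a=1 b=1805/414 c=1115/828 d=-523/414
  seg 2: a=5 b=-249/46 c=-5161/828 d=4675/828
  seg 3: a=-1 b=-779/828 c=2216/207 d=-1315/276
  seg 4: a=4 b=2557/414 c=-2971/828 d=2971/7452
S(4) = 4507/828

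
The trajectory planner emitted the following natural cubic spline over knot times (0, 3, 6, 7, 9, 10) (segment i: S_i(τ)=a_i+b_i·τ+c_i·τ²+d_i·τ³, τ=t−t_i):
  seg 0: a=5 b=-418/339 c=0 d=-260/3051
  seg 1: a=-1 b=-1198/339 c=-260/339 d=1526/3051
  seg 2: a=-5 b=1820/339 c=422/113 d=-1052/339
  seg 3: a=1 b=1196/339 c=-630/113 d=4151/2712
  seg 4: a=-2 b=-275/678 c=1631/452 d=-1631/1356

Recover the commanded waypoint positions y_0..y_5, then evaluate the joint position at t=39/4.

y_0=5 y_1=-1 y_2=-5 y_3=1 y_4=-2 y_5=0
S(39/4) = -22619/28928

y_0 = S_0(0) = a_0 = 5
y_1 = S_1(0) = a_1 = -1
y_2 = S_2(0) = a_2 = -5
y_3 = S_3(0) = a_3 = 1
y_4 = S_4(0) = a_4 = -2
y_5 = S_4(1) = 0
t_q=39/4 is in segment 4 (τ=3/4); S_4(τ)=-22619/28928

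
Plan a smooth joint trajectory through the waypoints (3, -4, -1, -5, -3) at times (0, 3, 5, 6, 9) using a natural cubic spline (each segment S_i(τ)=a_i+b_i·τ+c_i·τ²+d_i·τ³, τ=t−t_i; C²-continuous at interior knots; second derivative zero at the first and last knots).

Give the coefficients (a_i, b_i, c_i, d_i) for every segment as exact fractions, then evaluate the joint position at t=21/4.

Δ: Δ0=-7/3, Δ1=3/2, Δ2=-4, Δ3=2/3
row 1: diag=10, rhs=23; c'=1/5, d'=23/10
row 2: denom=6−2·1/5=28/5; d'=(-33−2·23/10)/(28/5)=-47/7
row 3: denom=8−1·5/28=219/28; d'=(28−1·-47/7)/(219/28)=324/73
back: M3=324/73
back: M2=-47/7−5/28·324/73=-548/73
back: M1=23/10−1/5·-548/73=555/146
M: M0=0, M1=555/146, M2=-548/73, M3=324/73, M4=0
seg 0: a=3, c=M0/2=0, d=(M1−M0)/(6·3)=185/876, b=Δ0−h0·(2M0+M1)/6=-3709/876
seg 1: a=-4, c=M1/2=555/292, d=(M2−M1)/(6·2)=-1651/1752, b=Δ1−h1·(2M1+M2)/6=643/438
seg 2: a=-1, c=M2/2=-274/73, d=(M3−M2)/(6·1)=436/219, b=Δ2−h2·(2M2+M3)/6=-490/219
seg 3: a=-5, c=M3/2=162/73, d=(M4−M3)/(6·3)=-18/73, b=Δ3−h3·(2M3+M4)/6=-826/219
t_q=21/4 → seg 2, τ=1/4; S=-1+-490/219·τ+-274/73·τ²+436/219·τ³=-2059/1168

  seg 0: a=3 b=-3709/876 c=0 d=185/876
  seg 1: a=-4 b=643/438 c=555/292 d=-1651/1752
  seg 2: a=-1 b=-490/219 c=-274/73 d=436/219
  seg 3: a=-5 b=-826/219 c=162/73 d=-18/73
S(21/4) = -2059/1168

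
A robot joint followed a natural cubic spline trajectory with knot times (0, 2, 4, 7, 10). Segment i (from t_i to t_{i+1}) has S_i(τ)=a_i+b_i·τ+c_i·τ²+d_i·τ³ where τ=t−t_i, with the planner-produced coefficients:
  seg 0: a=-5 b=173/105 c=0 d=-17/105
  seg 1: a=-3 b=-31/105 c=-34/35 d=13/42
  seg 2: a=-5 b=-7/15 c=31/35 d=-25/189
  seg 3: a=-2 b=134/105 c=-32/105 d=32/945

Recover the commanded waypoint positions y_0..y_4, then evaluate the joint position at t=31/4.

y_0 = S_0(0) = a_0 = -5
y_1 = S_1(0) = a_1 = -3
y_2 = S_2(0) = a_2 = -5
y_3 = S_3(0) = a_3 = -2
y_4 = S_3(3) = 0
t_q=31/4 is in segment 3 (τ=3/4); S_3(τ)=-6/5

y_0=-5 y_1=-3 y_2=-5 y_3=-2 y_4=0
S(31/4) = -6/5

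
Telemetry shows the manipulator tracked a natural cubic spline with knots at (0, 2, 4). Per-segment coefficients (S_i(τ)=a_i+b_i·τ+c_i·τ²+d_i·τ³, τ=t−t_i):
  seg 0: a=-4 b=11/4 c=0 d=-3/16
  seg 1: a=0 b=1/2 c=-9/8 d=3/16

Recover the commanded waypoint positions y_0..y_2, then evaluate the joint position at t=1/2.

y_0=-4 y_1=0 y_2=-2
S(1/2) = -339/128

y_0 = S_0(0) = a_0 = -4
y_1 = S_1(0) = a_1 = 0
y_2 = S_1(2) = -2
t_q=1/2 is in segment 0 (τ=1/2); S_0(τ)=-339/128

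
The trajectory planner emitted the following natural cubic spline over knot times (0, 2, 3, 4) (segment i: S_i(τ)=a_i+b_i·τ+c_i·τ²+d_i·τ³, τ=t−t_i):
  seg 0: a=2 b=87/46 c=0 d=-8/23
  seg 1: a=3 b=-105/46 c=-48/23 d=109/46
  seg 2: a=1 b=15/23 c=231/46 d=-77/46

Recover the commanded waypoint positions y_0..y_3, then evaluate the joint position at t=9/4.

y_0=2 y_1=3 y_2=1 y_3=5
S(9/4) = 299/128

y_0 = S_0(0) = a_0 = 2
y_1 = S_1(0) = a_1 = 3
y_2 = S_2(0) = a_2 = 1
y_3 = S_2(1) = 5
t_q=9/4 is in segment 1 (τ=1/4); S_1(τ)=299/128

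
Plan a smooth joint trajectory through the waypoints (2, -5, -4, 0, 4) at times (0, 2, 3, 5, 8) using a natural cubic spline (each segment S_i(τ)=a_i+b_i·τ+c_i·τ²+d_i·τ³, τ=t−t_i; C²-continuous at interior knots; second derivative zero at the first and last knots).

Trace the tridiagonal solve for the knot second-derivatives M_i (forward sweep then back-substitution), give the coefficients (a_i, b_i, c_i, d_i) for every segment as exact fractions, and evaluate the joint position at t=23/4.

  seg 0: a=2 b=-4867/978 c=0 d=361/978
  seg 1: a=-5 b=-535/978 c=361/163 d=-653/978
  seg 2: a=-4 b=919/489 c=69/326 d=-37/489
  seg 3: a=0 b=889/489 c=-79/326 d=79/2934
S(23/4) = 25841/20864

Δ: Δ0=-7/2, Δ1=1, Δ2=2, Δ3=4/3
row 1: diag=6, rhs=27; c'=1/6, d'=9/2
row 2: denom=6−1·1/6=35/6; d'=(6−1·9/2)/(35/6)=9/35
row 3: denom=10−2·12/35=326/35; d'=(-4−2·9/35)/(326/35)=-79/163
back: M3=-79/163
back: M2=9/35−12/35·-79/163=69/163
back: M1=9/2−1/6·69/163=722/163
M: M0=0, M1=722/163, M2=69/163, M3=-79/163, M4=0
seg 0: a=2, c=M0/2=0, d=(M1−M0)/(6·2)=361/978, b=Δ0−h0·(2M0+M1)/6=-4867/978
seg 1: a=-5, c=M1/2=361/163, d=(M2−M1)/(6·1)=-653/978, b=Δ1−h1·(2M1+M2)/6=-535/978
seg 2: a=-4, c=M2/2=69/326, d=(M3−M2)/(6·2)=-37/489, b=Δ2−h2·(2M2+M3)/6=919/489
seg 3: a=0, c=M3/2=-79/326, d=(M4−M3)/(6·3)=79/2934, b=Δ3−h3·(2M3+M4)/6=889/489
t_q=23/4 → seg 3, τ=3/4; S=0+889/489·τ+-79/326·τ²+79/2934·τ³=25841/20864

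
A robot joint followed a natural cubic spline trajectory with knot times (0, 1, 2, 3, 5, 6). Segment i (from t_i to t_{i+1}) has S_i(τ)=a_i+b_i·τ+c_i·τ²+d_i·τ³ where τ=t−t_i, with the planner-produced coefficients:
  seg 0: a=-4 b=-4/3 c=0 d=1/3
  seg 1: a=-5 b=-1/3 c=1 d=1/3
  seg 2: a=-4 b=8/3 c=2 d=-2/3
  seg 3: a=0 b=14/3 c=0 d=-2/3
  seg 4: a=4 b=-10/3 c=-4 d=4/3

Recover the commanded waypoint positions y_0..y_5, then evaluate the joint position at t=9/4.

y_0=-4 y_1=-5 y_2=-4 y_3=0 y_4=4 y_5=-2
S(9/4) = -103/32

y_0 = S_0(0) = a_0 = -4
y_1 = S_1(0) = a_1 = -5
y_2 = S_2(0) = a_2 = -4
y_3 = S_3(0) = a_3 = 0
y_4 = S_4(0) = a_4 = 4
y_5 = S_4(1) = -2
t_q=9/4 is in segment 2 (τ=1/4); S_2(τ)=-103/32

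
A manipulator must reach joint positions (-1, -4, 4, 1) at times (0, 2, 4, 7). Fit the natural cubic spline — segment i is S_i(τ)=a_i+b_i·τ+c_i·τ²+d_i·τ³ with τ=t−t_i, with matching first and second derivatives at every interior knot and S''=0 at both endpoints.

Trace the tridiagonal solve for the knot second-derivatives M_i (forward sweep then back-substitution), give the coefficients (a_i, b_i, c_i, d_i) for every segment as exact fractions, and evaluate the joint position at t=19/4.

  seg 0: a=-1 b=-61/19 c=0 d=65/152
  seg 1: a=-4 b=73/38 c=195/76 d=-29/38
  seg 2: a=4 b=115/38 c=-153/76 d=17/76
S(19/4) = 25447/4864

Δ: Δ0=-3/2, Δ1=4, Δ2=-1
row 1: diag=8, rhs=33; c'=1/4, d'=33/8
row 2: denom=10−2·1/4=19/2; d'=(-30−2·33/8)/(19/2)=-153/38
back: M2=-153/38
back: M1=33/8−1/4·-153/38=195/38
M: M0=0, M1=195/38, M2=-153/38, M3=0
seg 0: a=-1, c=M0/2=0, d=(M1−M0)/(6·2)=65/152, b=Δ0−h0·(2M0+M1)/6=-61/19
seg 1: a=-4, c=M1/2=195/76, d=(M2−M1)/(6·2)=-29/38, b=Δ1−h1·(2M1+M2)/6=73/38
seg 2: a=4, c=M2/2=-153/76, d=(M3−M2)/(6·3)=17/76, b=Δ2−h2·(2M2+M3)/6=115/38
t_q=19/4 → seg 2, τ=3/4; S=4+115/38·τ+-153/76·τ²+17/76·τ³=25447/4864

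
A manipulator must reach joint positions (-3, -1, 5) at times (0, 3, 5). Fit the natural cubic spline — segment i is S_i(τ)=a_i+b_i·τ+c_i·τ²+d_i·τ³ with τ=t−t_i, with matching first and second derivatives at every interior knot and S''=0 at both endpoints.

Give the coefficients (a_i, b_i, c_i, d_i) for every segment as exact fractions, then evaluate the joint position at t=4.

Δ: Δ0=2/3, Δ1=3
row 1: diag=10, rhs=14; c'=1/5, d'=7/5
back: M1=7/5
M: M0=0, M1=7/5, M2=0
seg 0: a=-3, c=M0/2=0, d=(M1−M0)/(6·3)=7/90, b=Δ0−h0·(2M0+M1)/6=-1/30
seg 1: a=-1, c=M1/2=7/10, d=(M2−M1)/(6·2)=-7/60, b=Δ1−h1·(2M1+M2)/6=31/15
t_q=4 → seg 1, τ=1; S=-1+31/15·τ+7/10·τ²+-7/60·τ³=33/20

  seg 0: a=-3 b=-1/30 c=0 d=7/90
  seg 1: a=-1 b=31/15 c=7/10 d=-7/60
S(4) = 33/20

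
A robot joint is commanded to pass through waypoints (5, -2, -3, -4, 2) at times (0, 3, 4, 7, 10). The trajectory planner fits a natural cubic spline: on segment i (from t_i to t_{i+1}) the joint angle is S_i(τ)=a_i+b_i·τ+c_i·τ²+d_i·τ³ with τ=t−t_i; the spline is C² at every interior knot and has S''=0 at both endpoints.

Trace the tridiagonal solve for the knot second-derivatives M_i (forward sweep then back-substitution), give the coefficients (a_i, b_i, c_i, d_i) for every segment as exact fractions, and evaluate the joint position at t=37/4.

Δ: Δ0=-7/3, Δ1=-1, Δ2=-1/3, Δ3=2
row 1: diag=8, rhs=8; c'=1/8, d'=1
row 2: denom=8−1·1/8=63/8; d'=(4−1·1)/(63/8)=8/21
row 3: denom=12−3·8/21=76/7; d'=(14−3·8/21)/(76/7)=45/38
back: M3=45/38
back: M2=8/21−8/21·45/38=-4/57
back: M1=1−1/8·-4/57=115/114
M: M0=0, M1=115/114, M2=-4/57, M3=45/38, M4=0
seg 0: a=5, c=M0/2=0, d=(M1−M0)/(6·3)=115/2052, b=Δ0−h0·(2M0+M1)/6=-647/228
seg 1: a=-2, c=M1/2=115/228, d=(M2−M1)/(6·1)=-41/228, b=Δ1−h1·(2M1+M2)/6=-151/114
seg 2: a=-3, c=M2/2=-2/57, d=(M3−M2)/(6·3)=143/2052, b=Δ2−h2·(2M2+M3)/6=-65/76
seg 3: a=-4, c=M3/2=45/76, d=(M4−M3)/(6·3)=-5/76, b=Δ3−h3·(2M3+M4)/6=31/38
t_q=37/4 → seg 3, τ=9/4; S=-4+31/38·τ+45/76·τ²+-5/76·τ³=407/4864

  seg 0: a=5 b=-647/228 c=0 d=115/2052
  seg 1: a=-2 b=-151/114 c=115/228 d=-41/228
  seg 2: a=-3 b=-65/76 c=-2/57 d=143/2052
  seg 3: a=-4 b=31/38 c=45/76 d=-5/76
S(37/4) = 407/4864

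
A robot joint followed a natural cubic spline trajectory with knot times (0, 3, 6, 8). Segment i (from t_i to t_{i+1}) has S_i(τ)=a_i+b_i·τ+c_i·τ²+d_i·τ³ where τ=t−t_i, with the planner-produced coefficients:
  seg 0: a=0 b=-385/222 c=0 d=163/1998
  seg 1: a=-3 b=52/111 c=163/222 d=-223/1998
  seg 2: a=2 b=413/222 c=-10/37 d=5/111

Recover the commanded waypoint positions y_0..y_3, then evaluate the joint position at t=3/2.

y_0 = S_0(0) = a_0 = 0
y_1 = S_1(0) = a_1 = -3
y_2 = S_2(0) = a_2 = 2
y_3 = S_2(2) = 5
t_q=3/2 is in segment 0 (τ=3/2); S_0(τ)=-1377/592

y_0=0 y_1=-3 y_2=2 y_3=5
S(3/2) = -1377/592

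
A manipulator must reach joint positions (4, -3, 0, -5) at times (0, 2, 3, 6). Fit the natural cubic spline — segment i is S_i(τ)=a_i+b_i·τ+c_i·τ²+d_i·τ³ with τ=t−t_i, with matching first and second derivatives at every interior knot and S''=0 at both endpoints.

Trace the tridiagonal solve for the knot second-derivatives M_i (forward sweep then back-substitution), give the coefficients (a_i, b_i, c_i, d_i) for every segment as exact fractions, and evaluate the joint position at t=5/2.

Δ: Δ0=-7/2, Δ1=3, Δ2=-5/3
row 1: diag=6, rhs=39; c'=1/6, d'=13/2
row 2: denom=8−1·1/6=47/6; d'=(-28−1·13/2)/(47/6)=-207/47
back: M2=-207/47
back: M1=13/2−1/6·-207/47=340/47
M: M0=0, M1=340/47, M2=-207/47, M3=0
seg 0: a=4, c=M0/2=0, d=(M1−M0)/(6·2)=85/141, b=Δ0−h0·(2M0+M1)/6=-1667/282
seg 1: a=-3, c=M1/2=170/47, d=(M2−M1)/(6·1)=-547/282, b=Δ1−h1·(2M1+M2)/6=373/282
seg 2: a=0, c=M2/2=-207/94, d=(M3−M2)/(6·3)=23/94, b=Δ2−h2·(2M2+M3)/6=386/141
t_q=5/2 → seg 1, τ=1/2; S=-3+373/282·τ+170/47·τ²+-547/282·τ³=-1261/752

  seg 0: a=4 b=-1667/282 c=0 d=85/141
  seg 1: a=-3 b=373/282 c=170/47 d=-547/282
  seg 2: a=0 b=386/141 c=-207/94 d=23/94
S(5/2) = -1261/752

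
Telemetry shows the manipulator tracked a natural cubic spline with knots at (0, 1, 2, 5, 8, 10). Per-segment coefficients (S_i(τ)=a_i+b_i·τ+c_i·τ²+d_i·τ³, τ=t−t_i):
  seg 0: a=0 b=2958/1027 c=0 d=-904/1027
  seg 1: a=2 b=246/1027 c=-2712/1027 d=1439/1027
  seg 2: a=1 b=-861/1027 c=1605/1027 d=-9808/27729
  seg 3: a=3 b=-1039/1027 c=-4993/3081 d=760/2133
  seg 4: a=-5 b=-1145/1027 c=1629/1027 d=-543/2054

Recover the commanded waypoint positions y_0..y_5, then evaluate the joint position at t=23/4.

y_0=0 y_1=2 y_2=1 y_3=3 y_4=-5 y_5=-3
S(23/4) = 24319/16432

y_0 = S_0(0) = a_0 = 0
y_1 = S_1(0) = a_1 = 2
y_2 = S_2(0) = a_2 = 1
y_3 = S_3(0) = a_3 = 3
y_4 = S_4(0) = a_4 = -5
y_5 = S_4(2) = -3
t_q=23/4 is in segment 3 (τ=3/4); S_3(τ)=24319/16432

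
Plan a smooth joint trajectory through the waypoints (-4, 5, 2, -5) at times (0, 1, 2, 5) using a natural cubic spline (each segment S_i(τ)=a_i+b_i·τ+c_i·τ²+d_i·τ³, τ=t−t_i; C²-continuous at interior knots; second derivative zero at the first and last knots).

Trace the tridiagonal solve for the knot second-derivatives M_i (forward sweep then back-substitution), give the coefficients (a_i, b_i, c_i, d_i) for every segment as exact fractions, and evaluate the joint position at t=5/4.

  seg 0: a=-4 b=1127/93 c=0 d=-290/93
  seg 1: a=5 b=257/93 c=-290/31 d=334/93
  seg 2: a=2 b=-481/93 c=44/31 d=-44/279
S(5/4) = 5121/992

Δ: Δ0=9, Δ1=-3, Δ2=-7/3
row 1: diag=4, rhs=-72; c'=1/4, d'=-18
row 2: denom=8−1·1/4=31/4; d'=(4−1·-18)/(31/4)=88/31
back: M2=88/31
back: M1=-18−1/4·88/31=-580/31
M: M0=0, M1=-580/31, M2=88/31, M3=0
seg 0: a=-4, c=M0/2=0, d=(M1−M0)/(6·1)=-290/93, b=Δ0−h0·(2M0+M1)/6=1127/93
seg 1: a=5, c=M1/2=-290/31, d=(M2−M1)/(6·1)=334/93, b=Δ1−h1·(2M1+M2)/6=257/93
seg 2: a=2, c=M2/2=44/31, d=(M3−M2)/(6·3)=-44/279, b=Δ2−h2·(2M2+M3)/6=-481/93
t_q=5/4 → seg 1, τ=1/4; S=5+257/93·τ+-290/31·τ²+334/93·τ³=5121/992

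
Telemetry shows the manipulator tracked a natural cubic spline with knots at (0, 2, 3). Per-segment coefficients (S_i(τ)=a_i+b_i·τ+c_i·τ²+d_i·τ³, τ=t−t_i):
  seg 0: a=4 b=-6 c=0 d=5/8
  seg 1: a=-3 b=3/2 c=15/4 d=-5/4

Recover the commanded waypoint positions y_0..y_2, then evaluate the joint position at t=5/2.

y_0 = S_0(0) = a_0 = 4
y_1 = S_1(0) = a_1 = -3
y_2 = S_1(1) = 1
t_q=5/2 is in segment 1 (τ=1/2); S_1(τ)=-47/32

y_0=4 y_1=-3 y_2=1
S(5/2) = -47/32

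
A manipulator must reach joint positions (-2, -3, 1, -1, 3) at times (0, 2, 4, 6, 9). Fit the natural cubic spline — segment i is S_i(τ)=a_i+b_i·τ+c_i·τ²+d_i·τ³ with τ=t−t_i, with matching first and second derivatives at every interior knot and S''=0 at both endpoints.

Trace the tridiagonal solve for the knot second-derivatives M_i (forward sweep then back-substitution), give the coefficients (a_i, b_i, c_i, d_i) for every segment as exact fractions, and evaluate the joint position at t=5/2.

Δ: Δ0=-1/2, Δ1=2, Δ2=-1, Δ3=4/3
row 1: diag=8, rhs=15; c'=1/4, d'=15/8
row 2: denom=8−2·1/4=15/2; d'=(-18−2·15/8)/(15/2)=-29/10
row 3: denom=10−2·4/15=142/15; d'=(14−2·-29/10)/(142/15)=297/142
back: M3=297/142
back: M2=-29/10−4/15·297/142=-491/142
back: M1=15/8−1/4·-491/142=389/142
M: M0=0, M1=389/142, M2=-491/142, M3=297/142, M4=0
seg 0: a=-2, c=M0/2=0, d=(M1−M0)/(6·2)=389/1704, b=Δ0−h0·(2M0+M1)/6=-301/213
seg 1: a=-3, c=M1/2=389/284, d=(M2−M1)/(6·2)=-110/213, b=Δ1−h1·(2M1+M2)/6=565/426
seg 2: a=1, c=M2/2=-491/284, d=(M3−M2)/(6·2)=197/426, b=Δ2−h2·(2M2+M3)/6=259/426
seg 3: a=-1, c=M3/2=297/284, d=(M4−M3)/(6·3)=-33/284, b=Δ3−h3·(2M3+M4)/6=-323/426
t_q=5/2 → seg 1, τ=1/2; S=-3+565/426·τ+389/284·τ²+-110/213·τ³=-2339/1136

  seg 0: a=-2 b=-301/213 c=0 d=389/1704
  seg 1: a=-3 b=565/426 c=389/284 d=-110/213
  seg 2: a=1 b=259/426 c=-491/284 d=197/426
  seg 3: a=-1 b=-323/426 c=297/284 d=-33/284
S(5/2) = -2339/1136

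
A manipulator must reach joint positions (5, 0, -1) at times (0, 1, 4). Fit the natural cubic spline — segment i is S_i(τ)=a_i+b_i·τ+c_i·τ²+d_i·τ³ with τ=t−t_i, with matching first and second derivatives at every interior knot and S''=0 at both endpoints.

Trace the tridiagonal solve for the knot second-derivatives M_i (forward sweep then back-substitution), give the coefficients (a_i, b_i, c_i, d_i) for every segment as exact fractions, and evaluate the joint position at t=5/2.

Δ: Δ0=-5, Δ1=-1/3
row 1: diag=8, rhs=28; c'=3/8, d'=7/2
back: M1=7/2
M: M0=0, M1=7/2, M2=0
seg 0: a=5, c=M0/2=0, d=(M1−M0)/(6·1)=7/12, b=Δ0−h0·(2M0+M1)/6=-67/12
seg 1: a=0, c=M1/2=7/4, d=(M2−M1)/(6·3)=-7/36, b=Δ1−h1·(2M1+M2)/6=-23/6
t_q=5/2 → seg 1, τ=3/2; S=0+-23/6·τ+7/4·τ²+-7/36·τ³=-79/32

  seg 0: a=5 b=-67/12 c=0 d=7/12
  seg 1: a=0 b=-23/6 c=7/4 d=-7/36
S(5/2) = -79/32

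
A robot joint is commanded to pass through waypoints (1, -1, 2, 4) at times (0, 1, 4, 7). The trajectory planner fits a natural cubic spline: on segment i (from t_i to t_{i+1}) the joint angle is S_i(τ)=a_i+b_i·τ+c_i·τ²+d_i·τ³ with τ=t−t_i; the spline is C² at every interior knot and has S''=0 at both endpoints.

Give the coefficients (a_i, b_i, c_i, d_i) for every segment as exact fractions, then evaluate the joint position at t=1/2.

  seg 0: a=1 b=-211/87 c=0 d=37/87
  seg 1: a=-1 b=-100/87 c=37/29 d=-146/783
  seg 2: a=2 b=128/87 c=-35/87 d=35/783
S(1/2) = -37/232

Δ: Δ0=-2, Δ1=1, Δ2=2/3
row 1: diag=8, rhs=18; c'=3/8, d'=9/4
row 2: denom=12−3·3/8=87/8; d'=(-2−3·9/4)/(87/8)=-70/87
back: M2=-70/87
back: M1=9/4−3/8·-70/87=74/29
M: M0=0, M1=74/29, M2=-70/87, M3=0
seg 0: a=1, c=M0/2=0, d=(M1−M0)/(6·1)=37/87, b=Δ0−h0·(2M0+M1)/6=-211/87
seg 1: a=-1, c=M1/2=37/29, d=(M2−M1)/(6·3)=-146/783, b=Δ1−h1·(2M1+M2)/6=-100/87
seg 2: a=2, c=M2/2=-35/87, d=(M3−M2)/(6·3)=35/783, b=Δ2−h2·(2M2+M3)/6=128/87
t_q=1/2 → seg 0, τ=1/2; S=1+-211/87·τ+0·τ²+37/87·τ³=-37/232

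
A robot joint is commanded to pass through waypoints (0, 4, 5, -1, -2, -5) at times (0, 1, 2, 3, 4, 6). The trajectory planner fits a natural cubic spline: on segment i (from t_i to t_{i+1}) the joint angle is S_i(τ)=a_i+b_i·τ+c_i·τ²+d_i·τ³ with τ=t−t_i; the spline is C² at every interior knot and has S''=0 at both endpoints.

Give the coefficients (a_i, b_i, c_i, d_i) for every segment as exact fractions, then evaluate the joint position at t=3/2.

  seg 0: a=0 b=2701/642 c=0 d=-133/642
  seg 1: a=4 b=1151/321 c=-133/214 d=-1261/642
  seg 2: a=5 b=-2279/642 c=-697/107 d=2609/642
  seg 3: a=-1 b=-1408/321 c=1215/214 d=-1471/642
  seg 4: a=-2 b=61/642 c=-128/107 d=64/321
S(3/2) = 9231/1712

Δ: Δ0=4, Δ1=1, Δ2=-6, Δ3=-1, Δ4=-3/2
row 1: diag=4, rhs=-18; c'=1/4, d'=-9/2
row 2: denom=4−1·1/4=15/4; d'=(-42−1·-9/2)/(15/4)=-10
row 3: denom=4−1·4/15=56/15; d'=(30−1·-10)/(56/15)=75/7
row 4: denom=6−1·15/56=321/56; d'=(-3−1·75/7)/(321/56)=-256/107
back: M4=-256/107
back: M3=75/7−15/56·-256/107=1215/107
back: M2=-10−4/15·1215/107=-1394/107
back: M1=-9/2−1/4·-1394/107=-133/107
M: M0=0, M1=-133/107, M2=-1394/107, M3=1215/107, M4=-256/107, M5=0
seg 0: a=0, c=M0/2=0, d=(M1−M0)/(6·1)=-133/642, b=Δ0−h0·(2M0+M1)/6=2701/642
seg 1: a=4, c=M1/2=-133/214, d=(M2−M1)/(6·1)=-1261/642, b=Δ1−h1·(2M1+M2)/6=1151/321
seg 2: a=5, c=M2/2=-697/107, d=(M3−M2)/(6·1)=2609/642, b=Δ2−h2·(2M2+M3)/6=-2279/642
seg 3: a=-1, c=M3/2=1215/214, d=(M4−M3)/(6·1)=-1471/642, b=Δ3−h3·(2M3+M4)/6=-1408/321
seg 4: a=-2, c=M4/2=-128/107, d=(M5−M4)/(6·2)=64/321, b=Δ4−h4·(2M4+M5)/6=61/642
t_q=3/2 → seg 1, τ=1/2; S=4+1151/321·τ+-133/214·τ²+-1261/642·τ³=9231/1712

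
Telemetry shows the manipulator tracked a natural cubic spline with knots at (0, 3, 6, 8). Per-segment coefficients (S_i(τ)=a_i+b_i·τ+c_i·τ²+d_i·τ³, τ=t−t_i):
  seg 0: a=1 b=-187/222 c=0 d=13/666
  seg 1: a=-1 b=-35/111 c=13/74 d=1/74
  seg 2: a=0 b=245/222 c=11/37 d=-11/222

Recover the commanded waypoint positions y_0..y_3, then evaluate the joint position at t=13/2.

y_0 = S_0(0) = a_0 = 1
y_1 = S_1(0) = a_1 = -1
y_2 = S_2(0) = a_2 = 0
y_3 = S_2(2) = 3
t_q=13/2 is in segment 2 (τ=1/2); S_2(τ)=367/592

y_0=1 y_1=-1 y_2=0 y_3=3
S(13/2) = 367/592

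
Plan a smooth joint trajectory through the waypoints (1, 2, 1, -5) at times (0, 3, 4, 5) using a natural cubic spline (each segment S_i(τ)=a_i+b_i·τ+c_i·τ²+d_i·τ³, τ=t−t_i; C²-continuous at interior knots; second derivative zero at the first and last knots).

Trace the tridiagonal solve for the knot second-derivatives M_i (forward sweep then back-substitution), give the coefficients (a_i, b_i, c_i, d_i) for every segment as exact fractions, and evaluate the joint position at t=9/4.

  seg 0: a=1 b=34/93 c=0 d=-1/279
  seg 1: a=2 b=25/93 c=-1/31 d=-115/93
  seg 2: a=1 b=-326/93 c=-116/31 d=116/93
S(9/4) = 3535/1984

Δ: Δ0=1/3, Δ1=-1, Δ2=-6
row 1: diag=8, rhs=-8; c'=1/8, d'=-1
row 2: denom=4−1·1/8=31/8; d'=(-30−1·-1)/(31/8)=-232/31
back: M2=-232/31
back: M1=-1−1/8·-232/31=-2/31
M: M0=0, M1=-2/31, M2=-232/31, M3=0
seg 0: a=1, c=M0/2=0, d=(M1−M0)/(6·3)=-1/279, b=Δ0−h0·(2M0+M1)/6=34/93
seg 1: a=2, c=M1/2=-1/31, d=(M2−M1)/(6·1)=-115/93, b=Δ1−h1·(2M1+M2)/6=25/93
seg 2: a=1, c=M2/2=-116/31, d=(M3−M2)/(6·1)=116/93, b=Δ2−h2·(2M2+M3)/6=-326/93
t_q=9/4 → seg 0, τ=9/4; S=1+34/93·τ+0·τ²+-1/279·τ³=3535/1984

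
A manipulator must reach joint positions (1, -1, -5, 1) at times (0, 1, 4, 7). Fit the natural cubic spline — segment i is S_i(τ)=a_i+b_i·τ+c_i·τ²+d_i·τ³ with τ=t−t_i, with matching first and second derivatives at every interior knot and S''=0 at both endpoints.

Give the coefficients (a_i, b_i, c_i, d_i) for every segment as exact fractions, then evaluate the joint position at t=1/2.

  seg 0: a=1 b=-172/87 c=0 d=-2/87
  seg 1: a=-1 b=-178/87 c=-2/29 d=80/783
  seg 2: a=-5 b=26/87 c=74/87 d=-74/783
S(1/2) = 1/116

Δ: Δ0=-2, Δ1=-4/3, Δ2=2
row 1: diag=8, rhs=4; c'=3/8, d'=1/2
row 2: denom=12−3·3/8=87/8; d'=(20−3·1/2)/(87/8)=148/87
back: M2=148/87
back: M1=1/2−3/8·148/87=-4/29
M: M0=0, M1=-4/29, M2=148/87, M3=0
seg 0: a=1, c=M0/2=0, d=(M1−M0)/(6·1)=-2/87, b=Δ0−h0·(2M0+M1)/6=-172/87
seg 1: a=-1, c=M1/2=-2/29, d=(M2−M1)/(6·3)=80/783, b=Δ1−h1·(2M1+M2)/6=-178/87
seg 2: a=-5, c=M2/2=74/87, d=(M3−M2)/(6·3)=-74/783, b=Δ2−h2·(2M2+M3)/6=26/87
t_q=1/2 → seg 0, τ=1/2; S=1+-172/87·τ+0·τ²+-2/87·τ³=1/116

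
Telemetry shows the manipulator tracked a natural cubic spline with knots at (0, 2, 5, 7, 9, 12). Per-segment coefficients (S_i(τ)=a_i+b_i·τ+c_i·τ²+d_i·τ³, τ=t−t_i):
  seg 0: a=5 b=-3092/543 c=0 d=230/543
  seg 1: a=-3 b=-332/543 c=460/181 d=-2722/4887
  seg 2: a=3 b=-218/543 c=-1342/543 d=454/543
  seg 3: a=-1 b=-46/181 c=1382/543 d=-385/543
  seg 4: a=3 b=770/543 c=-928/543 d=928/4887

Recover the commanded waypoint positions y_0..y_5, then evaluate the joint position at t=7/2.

y_0 = S_0(0) = a_0 = 5
y_1 = S_1(0) = a_1 = -3
y_2 = S_2(0) = a_2 = 3
y_3 = S_3(0) = a_3 = -1
y_4 = S_4(0) = a_4 = 3
y_5 = S_4(3) = -3
t_q=7/2 is in segment 1 (τ=3/2); S_1(τ)=-57/724

y_0=5 y_1=-3 y_2=3 y_3=-1 y_4=3 y_5=-3
S(7/2) = -57/724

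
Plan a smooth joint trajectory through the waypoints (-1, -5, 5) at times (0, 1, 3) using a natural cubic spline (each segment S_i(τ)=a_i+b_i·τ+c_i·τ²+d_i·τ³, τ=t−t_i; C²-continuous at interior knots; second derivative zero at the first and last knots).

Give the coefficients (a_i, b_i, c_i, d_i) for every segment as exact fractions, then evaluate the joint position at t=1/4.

Δ: Δ0=-4, Δ1=5
row 1: diag=6, rhs=54; c'=1/3, d'=9
back: M1=9
M: M0=0, M1=9, M2=0
seg 0: a=-1, c=M0/2=0, d=(M1−M0)/(6·1)=3/2, b=Δ0−h0·(2M0+M1)/6=-11/2
seg 1: a=-5, c=M1/2=9/2, d=(M2−M1)/(6·2)=-3/4, b=Δ1−h1·(2M1+M2)/6=-1
t_q=1/4 → seg 0, τ=1/4; S=-1+-11/2·τ+0·τ²+3/2·τ³=-301/128

  seg 0: a=-1 b=-11/2 c=0 d=3/2
  seg 1: a=-5 b=-1 c=9/2 d=-3/4
S(1/4) = -301/128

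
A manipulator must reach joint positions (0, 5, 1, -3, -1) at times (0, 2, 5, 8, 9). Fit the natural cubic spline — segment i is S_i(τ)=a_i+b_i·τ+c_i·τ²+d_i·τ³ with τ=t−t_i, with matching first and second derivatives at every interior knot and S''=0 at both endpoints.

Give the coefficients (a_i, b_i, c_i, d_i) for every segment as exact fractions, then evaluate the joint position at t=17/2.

Δ: Δ0=5/2, Δ1=-4/3, Δ2=-4/3, Δ3=2
row 1: diag=10, rhs=-23; c'=3/10, d'=-23/10
row 2: denom=12−3·3/10=111/10; d'=(0−3·-23/10)/(111/10)=23/37
row 3: denom=8−3·10/37=266/37; d'=(20−3·23/37)/(266/37)=671/266
back: M3=671/266
back: M2=23/37−10/37·671/266=-8/133
back: M1=-23/10−3/10·-8/133=-607/266
M: M0=0, M1=-607/266, M2=-8/133, M3=671/266, M4=0
seg 0: a=0, c=M0/2=0, d=(M1−M0)/(6·2)=-607/3192, b=Δ0−h0·(2M0+M1)/6=1301/399
seg 1: a=5, c=M1/2=-607/532, d=(M2−M1)/(6·3)=197/1596, b=Δ1−h1·(2M1+M2)/6=781/798
seg 2: a=1, c=M2/2=-4/133, d=(M3−M2)/(6·3)=229/1596, b=Δ2−h2·(2M2+M3)/6=-4045/1596
seg 3: a=-3, c=M3/2=671/532, d=(M4−M3)/(6·1)=-671/1596, b=Δ3−h3·(2M3+M4)/6=925/798
t_q=17/2 → seg 3, τ=1/2; S=-3+925/798·τ+671/532·τ²+-671/1596·τ³=-9183/4256

  seg 0: a=0 b=1301/399 c=0 d=-607/3192
  seg 1: a=5 b=781/798 c=-607/532 d=197/1596
  seg 2: a=1 b=-4045/1596 c=-4/133 d=229/1596
  seg 3: a=-3 b=925/798 c=671/532 d=-671/1596
S(17/2) = -9183/4256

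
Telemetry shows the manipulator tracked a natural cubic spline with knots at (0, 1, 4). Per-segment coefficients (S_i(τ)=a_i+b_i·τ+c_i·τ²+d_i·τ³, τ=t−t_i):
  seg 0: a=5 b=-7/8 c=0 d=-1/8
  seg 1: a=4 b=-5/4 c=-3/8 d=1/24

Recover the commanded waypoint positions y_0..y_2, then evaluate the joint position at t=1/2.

y_0=5 y_1=4 y_2=-2
S(1/2) = 291/64

y_0 = S_0(0) = a_0 = 5
y_1 = S_1(0) = a_1 = 4
y_2 = S_1(3) = -2
t_q=1/2 is in segment 0 (τ=1/2); S_0(τ)=291/64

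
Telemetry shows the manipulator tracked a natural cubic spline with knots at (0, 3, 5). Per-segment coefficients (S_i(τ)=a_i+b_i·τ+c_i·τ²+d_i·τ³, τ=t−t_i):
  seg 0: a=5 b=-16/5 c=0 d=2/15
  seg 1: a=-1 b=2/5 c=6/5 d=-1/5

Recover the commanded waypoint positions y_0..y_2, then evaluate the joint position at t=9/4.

y_0 = S_0(0) = a_0 = 5
y_1 = S_1(0) = a_1 = -1
y_2 = S_1(2) = 3
t_q=9/4 is in segment 0 (τ=9/4); S_0(τ)=-109/160

y_0=5 y_1=-1 y_2=3
S(9/4) = -109/160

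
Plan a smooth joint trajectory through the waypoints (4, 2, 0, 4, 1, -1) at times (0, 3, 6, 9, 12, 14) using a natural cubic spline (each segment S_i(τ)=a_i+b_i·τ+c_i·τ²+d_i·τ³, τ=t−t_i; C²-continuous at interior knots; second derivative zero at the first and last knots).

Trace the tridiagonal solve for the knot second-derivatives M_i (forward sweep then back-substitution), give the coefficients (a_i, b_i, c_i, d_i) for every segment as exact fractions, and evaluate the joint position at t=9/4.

Δ: Δ0=-2/3, Δ1=-2/3, Δ2=4/3, Δ3=-1, Δ4=-1
row 1: diag=12, rhs=0; c'=1/4, d'=0
row 2: denom=12−3·1/4=45/4; d'=(12−3·0)/(45/4)=16/15
row 3: denom=12−3·4/15=56/5; d'=(-14−3·16/15)/(56/5)=-43/28
row 4: denom=10−3·15/56=515/56; d'=(0−3·-43/28)/(515/56)=258/515
back: M4=258/515
back: M3=-43/28−15/56·258/515=-172/103
back: M2=16/15−4/15·-172/103=2336/1545
back: M1=0−1/4·2336/1545=-584/1545
M: M0=0, M1=-584/1545, M2=2336/1545, M3=-172/103, M4=258/515, M5=0
seg 0: a=4, c=M0/2=0, d=(M1−M0)/(6·3)=-292/13905, b=Δ0−h0·(2M0+M1)/6=-246/515
seg 1: a=2, c=M1/2=-292/1545, d=(M2−M1)/(6·3)=292/2781, b=Δ1−h1·(2M1+M2)/6=-538/515
seg 2: a=0, c=M2/2=1168/1545, d=(M3−M2)/(6·3)=-2458/13905, b=Δ2−h2·(2M2+M3)/6=338/515
seg 3: a=4, c=M3/2=-86/103, d=(M4−M3)/(6·3)=559/4635, b=Δ3−h3·(2M3+M4)/6=216/515
seg 4: a=1, c=M4/2=129/515, d=(M5−M4)/(6·2)=-43/1030, b=Δ4−h4·(2M4+M5)/6=-687/515
t_q=9/4 → seg 0, τ=9/4; S=4+-246/515·τ+0·τ²+-292/13905·τ³=22133/8240

  seg 0: a=4 b=-246/515 c=0 d=-292/13905
  seg 1: a=2 b=-538/515 c=-292/1545 d=292/2781
  seg 2: a=0 b=338/515 c=1168/1545 d=-2458/13905
  seg 3: a=4 b=216/515 c=-86/103 d=559/4635
  seg 4: a=1 b=-687/515 c=129/515 d=-43/1030
S(9/4) = 22133/8240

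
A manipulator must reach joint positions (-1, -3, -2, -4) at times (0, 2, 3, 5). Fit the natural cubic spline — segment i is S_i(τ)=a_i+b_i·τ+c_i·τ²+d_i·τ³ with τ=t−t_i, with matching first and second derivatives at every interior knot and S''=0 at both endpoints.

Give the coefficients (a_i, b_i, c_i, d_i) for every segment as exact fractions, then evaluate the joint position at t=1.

Δ: Δ0=-1, Δ1=1, Δ2=-1
row 1: diag=6, rhs=12; c'=1/6, d'=2
row 2: denom=6−1·1/6=35/6; d'=(-12−1·2)/(35/6)=-12/5
back: M2=-12/5
back: M1=2−1/6·-12/5=12/5
M: M0=0, M1=12/5, M2=-12/5, M3=0
seg 0: a=-1, c=M0/2=0, d=(M1−M0)/(6·2)=1/5, b=Δ0−h0·(2M0+M1)/6=-9/5
seg 1: a=-3, c=M1/2=6/5, d=(M2−M1)/(6·1)=-4/5, b=Δ1−h1·(2M1+M2)/6=3/5
seg 2: a=-2, c=M2/2=-6/5, d=(M3−M2)/(6·2)=1/5, b=Δ2−h2·(2M2+M3)/6=3/5
t_q=1 → seg 0, τ=1; S=-1+-9/5·τ+0·τ²+1/5·τ³=-13/5

  seg 0: a=-1 b=-9/5 c=0 d=1/5
  seg 1: a=-3 b=3/5 c=6/5 d=-4/5
  seg 2: a=-2 b=3/5 c=-6/5 d=1/5
S(1) = -13/5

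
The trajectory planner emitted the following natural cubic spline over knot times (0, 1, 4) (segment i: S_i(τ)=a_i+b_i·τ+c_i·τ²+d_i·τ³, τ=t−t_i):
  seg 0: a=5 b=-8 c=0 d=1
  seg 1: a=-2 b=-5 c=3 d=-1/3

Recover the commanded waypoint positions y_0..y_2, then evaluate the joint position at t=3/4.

y_0=5 y_1=-2 y_2=1
S(3/4) = -37/64

y_0 = S_0(0) = a_0 = 5
y_1 = S_1(0) = a_1 = -2
y_2 = S_1(3) = 1
t_q=3/4 is in segment 0 (τ=3/4); S_0(τ)=-37/64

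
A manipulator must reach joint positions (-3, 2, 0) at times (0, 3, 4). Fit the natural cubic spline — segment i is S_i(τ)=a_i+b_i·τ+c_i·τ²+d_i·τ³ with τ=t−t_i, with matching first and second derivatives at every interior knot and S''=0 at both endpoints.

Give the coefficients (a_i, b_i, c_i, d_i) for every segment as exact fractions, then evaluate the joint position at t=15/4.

Δ: Δ0=5/3, Δ1=-2
row 1: diag=8, rhs=-22; c'=1/8, d'=-11/4
back: M1=-11/4
M: M0=0, M1=-11/4, M2=0
seg 0: a=-3, c=M0/2=0, d=(M1−M0)/(6·3)=-11/72, b=Δ0−h0·(2M0+M1)/6=73/24
seg 1: a=2, c=M1/2=-11/8, d=(M2−M1)/(6·1)=11/24, b=Δ1−h1·(2M1+M2)/6=-13/12
t_q=15/4 → seg 1, τ=3/4; S=2+-13/12·τ+-11/8·τ²+11/24·τ³=311/512

  seg 0: a=-3 b=73/24 c=0 d=-11/72
  seg 1: a=2 b=-13/12 c=-11/8 d=11/24
S(15/4) = 311/512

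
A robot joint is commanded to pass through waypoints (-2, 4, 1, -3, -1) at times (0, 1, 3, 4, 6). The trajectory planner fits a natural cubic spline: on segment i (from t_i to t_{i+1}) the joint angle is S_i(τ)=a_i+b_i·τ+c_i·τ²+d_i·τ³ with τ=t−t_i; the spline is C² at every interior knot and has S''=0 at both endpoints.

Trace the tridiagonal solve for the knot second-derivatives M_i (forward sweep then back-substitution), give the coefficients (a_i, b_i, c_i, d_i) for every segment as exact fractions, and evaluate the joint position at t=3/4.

  seg 0: a=-2 b=2677/372 c=0 d=-445/372
  seg 1: a=4 b=671/186 c=-445/124 d=385/744
  seg 2: a=1 b=-422/93 c=-15/31 d=95/93
  seg 3: a=-3 b=-227/93 c=80/31 d=-40/93
S(3/4) = 22955/7936

Δ: Δ0=6, Δ1=-3/2, Δ2=-4, Δ3=1
row 1: diag=6, rhs=-45; c'=1/3, d'=-15/2
row 2: denom=6−2·1/3=16/3; d'=(-15−2·-15/2)/(16/3)=0
row 3: denom=6−1·3/16=93/16; d'=(30−1·0)/(93/16)=160/31
back: M3=160/31
back: M2=0−3/16·160/31=-30/31
back: M1=-15/2−1/3·-30/31=-445/62
M: M0=0, M1=-445/62, M2=-30/31, M3=160/31, M4=0
seg 0: a=-2, c=M0/2=0, d=(M1−M0)/(6·1)=-445/372, b=Δ0−h0·(2M0+M1)/6=2677/372
seg 1: a=4, c=M1/2=-445/124, d=(M2−M1)/(6·2)=385/744, b=Δ1−h1·(2M1+M2)/6=671/186
seg 2: a=1, c=M2/2=-15/31, d=(M3−M2)/(6·1)=95/93, b=Δ2−h2·(2M2+M3)/6=-422/93
seg 3: a=-3, c=M3/2=80/31, d=(M4−M3)/(6·2)=-40/93, b=Δ3−h3·(2M3+M4)/6=-227/93
t_q=3/4 → seg 0, τ=3/4; S=-2+2677/372·τ+0·τ²+-445/372·τ³=22955/7936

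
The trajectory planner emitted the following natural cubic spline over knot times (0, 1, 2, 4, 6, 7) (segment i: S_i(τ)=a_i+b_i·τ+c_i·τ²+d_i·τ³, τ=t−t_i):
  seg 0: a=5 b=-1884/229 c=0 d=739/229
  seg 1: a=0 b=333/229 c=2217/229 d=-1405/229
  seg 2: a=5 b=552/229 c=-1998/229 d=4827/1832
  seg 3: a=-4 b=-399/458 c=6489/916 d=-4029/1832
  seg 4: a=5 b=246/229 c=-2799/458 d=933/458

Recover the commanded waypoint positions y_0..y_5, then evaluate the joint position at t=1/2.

y_0=5 y_1=0 y_2=5 y_3=-4 y_4=5 y_5=2
S(1/2) = 2363/1832

y_0 = S_0(0) = a_0 = 5
y_1 = S_1(0) = a_1 = 0
y_2 = S_2(0) = a_2 = 5
y_3 = S_3(0) = a_3 = -4
y_4 = S_4(0) = a_4 = 5
y_5 = S_4(1) = 2
t_q=1/2 is in segment 0 (τ=1/2); S_0(τ)=2363/1832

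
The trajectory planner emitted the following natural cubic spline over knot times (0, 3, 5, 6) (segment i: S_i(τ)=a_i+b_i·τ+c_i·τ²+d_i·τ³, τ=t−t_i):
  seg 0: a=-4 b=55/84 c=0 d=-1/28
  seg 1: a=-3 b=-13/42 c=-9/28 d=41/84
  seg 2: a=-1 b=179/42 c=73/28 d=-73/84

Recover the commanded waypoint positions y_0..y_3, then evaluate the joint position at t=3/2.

y_0=-4 y_1=-3 y_2=-1 y_3=5
S(3/2) = -703/224

y_0 = S_0(0) = a_0 = -4
y_1 = S_1(0) = a_1 = -3
y_2 = S_2(0) = a_2 = -1
y_3 = S_2(1) = 5
t_q=3/2 is in segment 0 (τ=3/2); S_0(τ)=-703/224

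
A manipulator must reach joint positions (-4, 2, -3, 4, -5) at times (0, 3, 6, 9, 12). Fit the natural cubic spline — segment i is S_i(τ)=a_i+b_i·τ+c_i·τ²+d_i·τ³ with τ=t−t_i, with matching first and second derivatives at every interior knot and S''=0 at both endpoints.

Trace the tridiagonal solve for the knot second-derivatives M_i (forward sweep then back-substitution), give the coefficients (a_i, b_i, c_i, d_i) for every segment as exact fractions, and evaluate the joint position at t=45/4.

Δ: Δ0=2, Δ1=-5/3, Δ2=7/3, Δ3=-3
row 1: diag=12, rhs=-22; c'=1/4, d'=-11/6
row 2: denom=12−3·1/4=45/4; d'=(24−3·-11/6)/(45/4)=118/45
row 3: denom=12−3·4/15=56/5; d'=(-32−3·118/45)/(56/5)=-299/84
back: M3=-299/84
back: M2=118/45−4/15·-299/84=25/7
back: M1=-11/6−1/4·25/7=-229/84
M: M0=0, M1=-229/84, M2=25/7, M3=-299/84, M4=0
seg 0: a=-4, c=M0/2=0, d=(M1−M0)/(6·3)=-229/1512, b=Δ0−h0·(2M0+M1)/6=565/168
seg 1: a=2, c=M1/2=-229/168, d=(M2−M1)/(6·3)=529/1512, b=Δ1−h1·(2M1+M2)/6=-61/84
seg 2: a=-3, c=M2/2=25/14, d=(M3−M2)/(6·3)=-599/1512, b=Δ2−h2·(2M2+M3)/6=13/24
seg 3: a=4, c=M3/2=-299/168, d=(M4−M3)/(6·3)=299/1512, b=Δ3−h3·(2M3+M4)/6=47/84
t_q=45/4 → seg 3, τ=9/4; S=4+47/84·τ+-299/168·τ²+299/1512·τ³=-5371/3584

  seg 0: a=-4 b=565/168 c=0 d=-229/1512
  seg 1: a=2 b=-61/84 c=-229/168 d=529/1512
  seg 2: a=-3 b=13/24 c=25/14 d=-599/1512
  seg 3: a=4 b=47/84 c=-299/168 d=299/1512
S(45/4) = -5371/3584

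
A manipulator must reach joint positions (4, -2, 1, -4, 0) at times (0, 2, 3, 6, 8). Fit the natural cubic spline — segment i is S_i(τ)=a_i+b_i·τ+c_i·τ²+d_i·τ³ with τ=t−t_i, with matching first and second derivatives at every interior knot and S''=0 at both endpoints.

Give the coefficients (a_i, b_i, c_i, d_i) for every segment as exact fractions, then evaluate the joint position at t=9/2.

  seg 0: a=4 b=-3323/624 c=0 d=1451/2496
  seg 1: a=-2 b=515/312 c=1451/416 d=-2669/1248
  seg 2: a=1 b=2759/1248 c=-609/208 d=157/288
  seg 3: a=-4 b=-199/312 c=823/416 d=-823/2496
S(9/2) = -1437/3328

Δ: Δ0=-3, Δ1=3, Δ2=-5/3, Δ3=2
row 1: diag=6, rhs=36; c'=1/6, d'=6
row 2: denom=8−1·1/6=47/6; d'=(-28−1·6)/(47/6)=-204/47
row 3: denom=10−3·18/47=416/47; d'=(22−3·-204/47)/(416/47)=823/208
back: M3=823/208
back: M2=-204/47−18/47·823/208=-609/104
back: M1=6−1/6·-609/104=1451/208
M: M0=0, M1=1451/208, M2=-609/104, M3=823/208, M4=0
seg 0: a=4, c=M0/2=0, d=(M1−M0)/(6·2)=1451/2496, b=Δ0−h0·(2M0+M1)/6=-3323/624
seg 1: a=-2, c=M1/2=1451/416, d=(M2−M1)/(6·1)=-2669/1248, b=Δ1−h1·(2M1+M2)/6=515/312
seg 2: a=1, c=M2/2=-609/208, d=(M3−M2)/(6·3)=157/288, b=Δ2−h2·(2M2+M3)/6=2759/1248
seg 3: a=-4, c=M3/2=823/416, d=(M4−M3)/(6·2)=-823/2496, b=Δ3−h3·(2M3+M4)/6=-199/312
t_q=9/2 → seg 2, τ=3/2; S=1+2759/1248·τ+-609/208·τ²+157/288·τ³=-1437/3328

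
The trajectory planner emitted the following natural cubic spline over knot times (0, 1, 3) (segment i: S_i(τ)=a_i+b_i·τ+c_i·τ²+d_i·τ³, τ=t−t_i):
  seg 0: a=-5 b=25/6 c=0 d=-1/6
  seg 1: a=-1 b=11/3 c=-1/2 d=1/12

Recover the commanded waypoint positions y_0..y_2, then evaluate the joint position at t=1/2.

y_0=-5 y_1=-1 y_2=5
S(1/2) = -47/16

y_0 = S_0(0) = a_0 = -5
y_1 = S_1(0) = a_1 = -1
y_2 = S_1(2) = 5
t_q=1/2 is in segment 0 (τ=1/2); S_0(τ)=-47/16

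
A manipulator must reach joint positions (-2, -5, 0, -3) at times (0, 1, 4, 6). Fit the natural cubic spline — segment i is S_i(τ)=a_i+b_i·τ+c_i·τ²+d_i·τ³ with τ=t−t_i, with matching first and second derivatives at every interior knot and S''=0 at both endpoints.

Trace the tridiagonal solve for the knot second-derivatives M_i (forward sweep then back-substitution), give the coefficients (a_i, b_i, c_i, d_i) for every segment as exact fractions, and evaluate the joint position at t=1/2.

  seg 0: a=-2 b=-1615/426 c=0 d=337/426
  seg 1: a=-5 b=-302/213 c=337/142 d=-191/426
  seg 2: a=0 b=305/426 c=-118/71 d=59/213
S(1/2) = -4313/1136

Δ: Δ0=-3, Δ1=5/3, Δ2=-3/2
row 1: diag=8, rhs=28; c'=3/8, d'=7/2
row 2: denom=10−3·3/8=71/8; d'=(-19−3·7/2)/(71/8)=-236/71
back: M2=-236/71
back: M1=7/2−3/8·-236/71=337/71
M: M0=0, M1=337/71, M2=-236/71, M3=0
seg 0: a=-2, c=M0/2=0, d=(M1−M0)/(6·1)=337/426, b=Δ0−h0·(2M0+M1)/6=-1615/426
seg 1: a=-5, c=M1/2=337/142, d=(M2−M1)/(6·3)=-191/426, b=Δ1−h1·(2M1+M2)/6=-302/213
seg 2: a=0, c=M2/2=-118/71, d=(M3−M2)/(6·2)=59/213, b=Δ2−h2·(2M2+M3)/6=305/426
t_q=1/2 → seg 0, τ=1/2; S=-2+-1615/426·τ+0·τ²+337/426·τ³=-4313/1136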